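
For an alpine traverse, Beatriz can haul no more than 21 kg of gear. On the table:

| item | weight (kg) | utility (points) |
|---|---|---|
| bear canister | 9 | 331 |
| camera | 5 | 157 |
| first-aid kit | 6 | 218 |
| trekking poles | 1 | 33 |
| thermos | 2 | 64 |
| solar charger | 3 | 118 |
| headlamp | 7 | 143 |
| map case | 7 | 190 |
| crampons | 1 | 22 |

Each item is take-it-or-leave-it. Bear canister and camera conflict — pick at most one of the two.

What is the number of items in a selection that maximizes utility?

5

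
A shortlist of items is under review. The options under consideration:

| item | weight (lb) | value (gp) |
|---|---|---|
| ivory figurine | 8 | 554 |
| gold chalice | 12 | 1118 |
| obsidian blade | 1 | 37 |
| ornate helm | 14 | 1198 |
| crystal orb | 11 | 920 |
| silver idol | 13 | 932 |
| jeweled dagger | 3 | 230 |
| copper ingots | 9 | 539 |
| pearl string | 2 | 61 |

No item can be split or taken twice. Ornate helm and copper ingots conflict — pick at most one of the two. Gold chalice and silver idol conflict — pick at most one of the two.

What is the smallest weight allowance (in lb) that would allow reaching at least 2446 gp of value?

29

Look for the lowest-weight combination reaching 2446.
Taking gold chalice + ornate helm + jeweled dagger gives 2546 (≥ 2446) for 29 lb.
Below 29 lb the best achievable stays under 2446.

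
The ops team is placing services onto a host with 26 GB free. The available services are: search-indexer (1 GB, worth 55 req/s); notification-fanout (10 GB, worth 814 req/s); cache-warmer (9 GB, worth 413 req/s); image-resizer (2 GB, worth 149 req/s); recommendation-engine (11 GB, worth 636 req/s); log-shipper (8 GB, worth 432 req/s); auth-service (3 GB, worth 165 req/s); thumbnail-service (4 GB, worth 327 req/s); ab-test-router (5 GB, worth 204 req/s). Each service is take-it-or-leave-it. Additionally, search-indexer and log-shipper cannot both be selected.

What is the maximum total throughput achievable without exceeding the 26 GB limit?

1832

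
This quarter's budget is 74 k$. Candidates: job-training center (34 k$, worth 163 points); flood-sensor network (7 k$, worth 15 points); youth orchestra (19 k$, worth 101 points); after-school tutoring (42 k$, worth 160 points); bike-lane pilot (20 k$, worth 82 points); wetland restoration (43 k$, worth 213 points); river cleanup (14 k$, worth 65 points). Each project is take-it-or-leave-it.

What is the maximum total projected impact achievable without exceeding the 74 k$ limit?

346

Taking the top-ratio projects first gives flood-sensor network + youth orchestra + wetland restoration for 329 (69 k$).
Replace flood-sensor network and wetland restoration with job-training center + bike-lane pilot: the trade gains 17 net, giving 346 at 73 k$.
Next best is job-training center + flood-sensor network + youth orchestra + river cleanup at 344 (74 k$) — short by 2.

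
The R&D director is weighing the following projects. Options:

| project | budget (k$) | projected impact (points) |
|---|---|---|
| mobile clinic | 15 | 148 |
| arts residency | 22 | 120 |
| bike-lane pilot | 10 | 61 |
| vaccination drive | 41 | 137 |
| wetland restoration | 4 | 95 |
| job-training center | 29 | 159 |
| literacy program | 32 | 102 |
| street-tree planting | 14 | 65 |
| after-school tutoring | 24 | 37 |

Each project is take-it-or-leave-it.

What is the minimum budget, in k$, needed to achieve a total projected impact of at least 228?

19

Minimise k$ subject to total projected impact ≥ 228.
Taking mobile clinic + wetland restoration gives 243 (≥ 228) for 19 k$.
Any bundle with less than 19 k$ falls short of 228.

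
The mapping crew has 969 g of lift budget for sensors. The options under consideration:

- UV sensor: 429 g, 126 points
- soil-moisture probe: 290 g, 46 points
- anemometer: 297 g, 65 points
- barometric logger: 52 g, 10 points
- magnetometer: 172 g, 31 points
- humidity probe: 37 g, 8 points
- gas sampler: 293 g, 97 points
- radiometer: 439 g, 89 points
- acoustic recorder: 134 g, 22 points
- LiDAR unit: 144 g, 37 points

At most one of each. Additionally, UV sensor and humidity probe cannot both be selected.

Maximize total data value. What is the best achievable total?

By data value per g: gas sampler 0.33, UV sensor 0.29, LiDAR unit 0.26 lead.
UV sensor + barometric logger + gas sampler + LiDAR unit uses 918 of the 969 g and totals 270.
An exhaustive check of the 1024 subsets confirms 270.

270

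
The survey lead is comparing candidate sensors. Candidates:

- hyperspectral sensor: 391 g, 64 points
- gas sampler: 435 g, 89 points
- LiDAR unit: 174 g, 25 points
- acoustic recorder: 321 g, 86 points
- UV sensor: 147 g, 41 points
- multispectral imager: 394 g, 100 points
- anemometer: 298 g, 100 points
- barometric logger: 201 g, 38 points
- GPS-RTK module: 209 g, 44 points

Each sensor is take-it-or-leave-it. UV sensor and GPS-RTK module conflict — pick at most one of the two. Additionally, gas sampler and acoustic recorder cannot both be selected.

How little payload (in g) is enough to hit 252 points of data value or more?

Look for the lowest-payload combination reaching 252.
LiDAR unit + acoustic recorder + UV sensor + anemometer: 252 data value at 940 g.
Any bundle with less than 940 g falls short of 252.

940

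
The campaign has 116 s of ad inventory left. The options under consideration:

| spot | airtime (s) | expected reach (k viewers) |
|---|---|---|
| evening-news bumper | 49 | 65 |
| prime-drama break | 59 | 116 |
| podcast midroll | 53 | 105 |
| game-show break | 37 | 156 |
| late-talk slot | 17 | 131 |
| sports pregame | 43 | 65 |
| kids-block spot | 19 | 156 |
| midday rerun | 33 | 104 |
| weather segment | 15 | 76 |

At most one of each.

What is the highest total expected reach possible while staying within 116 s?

547

Filling by ratio: game-show break + late-talk slot + kids-block spot + weather segment for 519, with 28 s left unused.
Dropping weather segment frees 15 s; slotting in midday rerun (33 s) lifts the total to 547 at 106 s.
The closest alternative, game-show break + late-talk slot + kids-block spot + weather segment, reaches only 519.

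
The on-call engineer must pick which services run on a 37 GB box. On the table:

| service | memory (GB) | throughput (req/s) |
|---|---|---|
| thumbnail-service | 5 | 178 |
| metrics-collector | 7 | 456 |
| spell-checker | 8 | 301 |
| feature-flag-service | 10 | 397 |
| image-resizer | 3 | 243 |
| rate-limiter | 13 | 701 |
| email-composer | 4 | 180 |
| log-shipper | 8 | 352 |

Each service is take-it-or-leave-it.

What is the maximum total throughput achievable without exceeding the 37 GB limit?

Taking the top-ratio services first gives metrics-collector + image-resizer + rate-limiter + email-composer + log-shipper for 1932 (35 GB).
Replace log-shipper with feature-flag-service: the trade gains 45 net, giving 1977 at 37 GB.

1977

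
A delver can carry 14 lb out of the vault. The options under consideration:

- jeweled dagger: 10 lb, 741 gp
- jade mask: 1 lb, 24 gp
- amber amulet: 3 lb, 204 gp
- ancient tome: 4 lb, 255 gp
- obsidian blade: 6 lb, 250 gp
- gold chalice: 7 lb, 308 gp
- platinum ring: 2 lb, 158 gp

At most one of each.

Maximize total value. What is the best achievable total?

Filling by ratio: jeweled dagger + jade mask + platinum ring for 923, with 1 lb left unused.
Dropping jade mask and platinum ring frees 3 lb; slotting in ancient tome (4 lb) lifts the total to 996 at 14 lb.

996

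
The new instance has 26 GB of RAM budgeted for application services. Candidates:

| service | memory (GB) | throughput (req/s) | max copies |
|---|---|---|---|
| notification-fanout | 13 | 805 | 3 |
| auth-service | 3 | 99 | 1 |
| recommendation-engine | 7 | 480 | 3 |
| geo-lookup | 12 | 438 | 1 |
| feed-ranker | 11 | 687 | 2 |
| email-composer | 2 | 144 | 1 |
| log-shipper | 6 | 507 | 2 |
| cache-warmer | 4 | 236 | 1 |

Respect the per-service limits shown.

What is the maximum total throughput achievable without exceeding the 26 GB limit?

Filling by ratio: recommendation-engine + email-composer + 2×log-shipper + cache-warmer for 1874, with 1 GB left unused.
The 6 GB tied up in email-composer and cache-warmer is better spent on recommendation-engine — total rises to 1974 (26 GB).
Nothing else within 26 GB beats 1974.

1974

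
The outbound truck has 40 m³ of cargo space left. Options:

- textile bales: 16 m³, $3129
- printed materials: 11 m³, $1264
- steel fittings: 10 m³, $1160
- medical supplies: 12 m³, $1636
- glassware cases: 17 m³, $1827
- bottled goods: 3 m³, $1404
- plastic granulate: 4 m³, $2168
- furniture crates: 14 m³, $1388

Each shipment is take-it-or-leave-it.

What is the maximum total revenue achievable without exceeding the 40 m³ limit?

By revenue per m³: plastic granulate 542.00, bottled goods 468.00, textile bales 195.56 lead.
Taking the top-ratio shipments first gives textile bales + medical supplies + bottled goods + plastic granulate for 8337 (35 m³).
Replace medical supplies with glassware cases: the trade gains 191 net, giving 8528 at 40 m³.
An exhaustive check of the 256 subsets confirms 8528.

8528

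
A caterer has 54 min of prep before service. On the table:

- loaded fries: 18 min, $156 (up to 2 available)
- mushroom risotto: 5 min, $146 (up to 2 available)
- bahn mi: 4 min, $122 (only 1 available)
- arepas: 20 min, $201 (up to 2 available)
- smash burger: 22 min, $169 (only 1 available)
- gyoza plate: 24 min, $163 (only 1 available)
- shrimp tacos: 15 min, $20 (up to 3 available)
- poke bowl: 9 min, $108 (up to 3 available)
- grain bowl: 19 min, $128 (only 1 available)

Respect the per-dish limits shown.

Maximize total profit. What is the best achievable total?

831

A density-first pass picks 2×mushroom risotto + bahn mi + 3×poke bowl — 738 at 41 min.
Replace poke bowl with arepas: the trade gains 93 net, giving 831 at 52 min.
No other feasible combination exceeds 831.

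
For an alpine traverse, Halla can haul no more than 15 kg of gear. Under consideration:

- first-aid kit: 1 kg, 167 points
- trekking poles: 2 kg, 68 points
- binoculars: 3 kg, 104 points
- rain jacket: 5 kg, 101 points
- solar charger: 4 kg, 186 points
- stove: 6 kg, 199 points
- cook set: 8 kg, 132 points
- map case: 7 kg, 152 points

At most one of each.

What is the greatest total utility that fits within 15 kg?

Greedy by ratio would take first-aid kit + trekking poles + binoculars + rain jacket + solar charger: 15 kg used, total 626.
Dropping trekking poles and rain jacket frees 7 kg; slotting in stove (6 kg) lifts the total to 656 at 14 kg.
Nothing else within 15 kg beats 656.

656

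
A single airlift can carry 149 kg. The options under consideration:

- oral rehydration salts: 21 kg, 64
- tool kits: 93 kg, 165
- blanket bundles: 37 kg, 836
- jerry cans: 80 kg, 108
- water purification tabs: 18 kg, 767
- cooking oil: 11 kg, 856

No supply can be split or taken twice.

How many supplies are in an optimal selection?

4

The maximum people served within 149 kg is 2567.
blanket bundles + jerry cans + water purification tabs + cooking oil hits 2567 at 146 kg.
All optima have 4 supplies.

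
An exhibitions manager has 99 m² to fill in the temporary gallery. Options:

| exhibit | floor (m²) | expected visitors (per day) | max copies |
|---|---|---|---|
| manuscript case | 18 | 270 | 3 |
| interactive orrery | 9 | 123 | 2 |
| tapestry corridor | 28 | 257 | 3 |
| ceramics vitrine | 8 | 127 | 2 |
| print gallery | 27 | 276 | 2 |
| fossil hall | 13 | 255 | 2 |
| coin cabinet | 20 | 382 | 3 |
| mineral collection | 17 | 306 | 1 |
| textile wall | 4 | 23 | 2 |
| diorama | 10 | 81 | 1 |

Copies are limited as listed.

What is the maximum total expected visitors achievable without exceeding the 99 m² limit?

1834

Density check — fossil hall 19.62, coin cabinet 19.10, mineral collection 18.00, ceramics vitrine 15.88 are the best per m².
Filling by ratio: ceramics vitrine + 2×fossil hall + 3×coin cabinet + textile wall for 1806, with 1 m² left unused.
Dropping fossil hall and textile wall frees 17 m²; slotting in mineral collection (17 m²) lifts the total to 1834 at 98 m².
Every other selection either busts 99 m² or exceeds an availability limit or fails to beat 1834.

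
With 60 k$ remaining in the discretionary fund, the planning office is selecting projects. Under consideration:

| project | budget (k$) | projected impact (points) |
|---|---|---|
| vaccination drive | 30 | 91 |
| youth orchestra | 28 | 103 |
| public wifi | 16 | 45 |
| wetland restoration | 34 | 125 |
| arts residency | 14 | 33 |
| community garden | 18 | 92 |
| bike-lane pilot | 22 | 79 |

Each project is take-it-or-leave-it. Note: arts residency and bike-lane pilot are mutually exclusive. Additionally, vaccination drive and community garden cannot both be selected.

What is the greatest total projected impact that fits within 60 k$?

Youth orchestra + arts residency + community garden uses 60 of the 60 k$ and totals 228.
Every other selection either busts 60 k$ or breaks a pairing rule or fails to beat 228.

228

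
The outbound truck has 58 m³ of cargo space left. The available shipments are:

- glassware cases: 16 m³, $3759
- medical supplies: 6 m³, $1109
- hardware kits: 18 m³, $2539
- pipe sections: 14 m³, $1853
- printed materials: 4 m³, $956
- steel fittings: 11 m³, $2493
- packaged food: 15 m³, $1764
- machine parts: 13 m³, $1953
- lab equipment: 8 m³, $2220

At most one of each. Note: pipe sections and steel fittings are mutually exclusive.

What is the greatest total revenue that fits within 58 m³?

Glassware cases + medical supplies + printed materials + steel fittings + machine parts + lab equipment uses 58 of the 58 m³ and totals 12490.
The closest alternative, glassware cases + hardware kits + printed materials + steel fittings + lab equipment, reaches only 11967.

12490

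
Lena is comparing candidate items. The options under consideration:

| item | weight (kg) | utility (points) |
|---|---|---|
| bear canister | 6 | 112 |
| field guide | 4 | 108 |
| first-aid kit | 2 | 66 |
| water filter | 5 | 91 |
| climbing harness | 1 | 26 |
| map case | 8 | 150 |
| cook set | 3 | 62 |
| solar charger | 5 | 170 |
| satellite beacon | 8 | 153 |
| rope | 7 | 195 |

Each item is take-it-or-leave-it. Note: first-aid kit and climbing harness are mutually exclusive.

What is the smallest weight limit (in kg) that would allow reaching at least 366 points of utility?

13

Look for the lowest-weight combination reaching 366.
field guide + climbing harness + cook set + solar charger: 366 utility at 13 kg.
Below 13 kg the best achievable stays under 366.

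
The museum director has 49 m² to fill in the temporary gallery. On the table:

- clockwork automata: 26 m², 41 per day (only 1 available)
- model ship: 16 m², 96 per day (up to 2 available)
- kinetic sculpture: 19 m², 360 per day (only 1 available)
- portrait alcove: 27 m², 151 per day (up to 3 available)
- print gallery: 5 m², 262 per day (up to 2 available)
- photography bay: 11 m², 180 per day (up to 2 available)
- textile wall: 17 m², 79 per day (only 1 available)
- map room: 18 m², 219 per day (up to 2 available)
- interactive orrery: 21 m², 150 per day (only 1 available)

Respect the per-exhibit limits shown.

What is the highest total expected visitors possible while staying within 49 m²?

1103

Filling by ratio: kinetic sculpture + 2×print gallery + photography bay for 1064, with 9 m² left unused.
Replace photography bay with map room: the trade gains 39 net, giving 1103 at 47 m².
That's the maximum — no swap from here does better than 1103.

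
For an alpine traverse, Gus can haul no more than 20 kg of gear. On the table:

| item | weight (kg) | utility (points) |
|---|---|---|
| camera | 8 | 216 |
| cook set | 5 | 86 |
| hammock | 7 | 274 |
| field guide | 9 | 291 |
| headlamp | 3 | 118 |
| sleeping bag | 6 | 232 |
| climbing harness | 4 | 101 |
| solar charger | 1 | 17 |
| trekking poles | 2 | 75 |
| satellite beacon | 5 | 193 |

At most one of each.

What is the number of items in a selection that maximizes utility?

The maximum utility within 20 kg is 774.
One optimal bundle: hammock + sleeping bag + trekking poles + satellite beacon (20 kg).
Every optimal selection uses 4 items.

4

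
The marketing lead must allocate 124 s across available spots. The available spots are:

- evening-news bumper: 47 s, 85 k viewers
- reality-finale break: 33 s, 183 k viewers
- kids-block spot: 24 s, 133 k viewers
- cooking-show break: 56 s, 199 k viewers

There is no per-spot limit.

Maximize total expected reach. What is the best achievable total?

682

The ratio ordering already packs tightly: 3×reality-finale break + kids-block spot, 123 s, 682.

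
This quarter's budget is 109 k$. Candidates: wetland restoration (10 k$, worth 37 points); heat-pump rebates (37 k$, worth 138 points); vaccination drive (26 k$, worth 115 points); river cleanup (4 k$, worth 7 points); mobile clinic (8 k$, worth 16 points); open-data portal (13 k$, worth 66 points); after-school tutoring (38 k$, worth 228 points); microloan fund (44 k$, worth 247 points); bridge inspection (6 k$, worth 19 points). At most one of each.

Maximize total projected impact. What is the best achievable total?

590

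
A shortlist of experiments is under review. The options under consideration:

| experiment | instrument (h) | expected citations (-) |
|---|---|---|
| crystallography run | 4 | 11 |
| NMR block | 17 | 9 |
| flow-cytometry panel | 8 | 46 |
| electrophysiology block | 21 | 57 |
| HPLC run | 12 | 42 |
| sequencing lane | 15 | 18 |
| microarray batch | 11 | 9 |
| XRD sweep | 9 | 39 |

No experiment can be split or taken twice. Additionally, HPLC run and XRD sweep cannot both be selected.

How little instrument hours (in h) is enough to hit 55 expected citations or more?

Look for the lowest-instrument combination reaching 55.
crystallography run + flow-cytometry panel: 57 expected citations at 12 h.
Below 12 h the best achievable stays under 55.

12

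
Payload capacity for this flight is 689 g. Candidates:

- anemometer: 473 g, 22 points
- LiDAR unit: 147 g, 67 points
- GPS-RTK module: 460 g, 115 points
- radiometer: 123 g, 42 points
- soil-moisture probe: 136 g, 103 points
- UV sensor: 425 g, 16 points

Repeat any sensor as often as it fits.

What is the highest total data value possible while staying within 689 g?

Taking 5×soil-moisture probe: 680 g used, 515 in data value.

515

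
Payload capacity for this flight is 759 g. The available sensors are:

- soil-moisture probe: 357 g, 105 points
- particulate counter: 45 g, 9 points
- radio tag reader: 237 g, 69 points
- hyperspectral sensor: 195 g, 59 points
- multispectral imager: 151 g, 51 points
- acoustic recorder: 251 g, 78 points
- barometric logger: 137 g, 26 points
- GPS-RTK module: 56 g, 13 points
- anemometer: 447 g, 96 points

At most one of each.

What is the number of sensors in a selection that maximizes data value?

The maximum data value within 759 g is 234.
For example soil-moisture probe + multispectral imager + acoustic recorder achieves it, using 759 g.
Any selection reaching 234 contains exactly 3 sensors.

3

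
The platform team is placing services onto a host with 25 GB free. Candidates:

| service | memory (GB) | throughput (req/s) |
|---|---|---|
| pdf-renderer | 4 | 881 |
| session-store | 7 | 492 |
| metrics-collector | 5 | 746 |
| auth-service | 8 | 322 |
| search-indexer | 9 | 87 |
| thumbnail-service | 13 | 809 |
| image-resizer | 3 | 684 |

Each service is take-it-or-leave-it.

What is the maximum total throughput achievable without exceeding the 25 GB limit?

Greedy by ratio would take pdf-renderer + session-store + metrics-collector + image-resizer: 19 GB used, total 2803.
Replace session-store with thumbnail-service: the trade gains 317 net, giving 3120 at 25 GB.
The closest alternative, pdf-renderer + session-store + metrics-collector + image-resizer, reaches only 2803.

3120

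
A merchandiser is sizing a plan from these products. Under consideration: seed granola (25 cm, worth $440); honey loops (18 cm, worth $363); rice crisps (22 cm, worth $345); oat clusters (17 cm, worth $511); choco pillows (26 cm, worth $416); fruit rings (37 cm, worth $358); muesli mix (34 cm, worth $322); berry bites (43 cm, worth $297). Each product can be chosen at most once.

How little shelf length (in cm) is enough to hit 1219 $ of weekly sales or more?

57

Need the lightest bundle worth ≥ 1219.
honey loops + rice crisps + oat clusters reaches 1219 using 57 cm.
Any bundle with less than 57 cm falls short of 1219.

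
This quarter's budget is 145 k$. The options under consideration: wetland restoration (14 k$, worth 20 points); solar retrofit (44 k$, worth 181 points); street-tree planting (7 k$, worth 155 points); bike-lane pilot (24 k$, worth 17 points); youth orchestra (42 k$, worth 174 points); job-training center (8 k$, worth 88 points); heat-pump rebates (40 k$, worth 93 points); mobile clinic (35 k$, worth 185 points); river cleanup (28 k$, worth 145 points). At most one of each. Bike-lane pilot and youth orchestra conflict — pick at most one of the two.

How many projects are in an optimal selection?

5

Optimal total is 783.
For example solar retrofit + street-tree planting + youth orchestra + job-training center + mobile clinic achieves it, using 136 k$.
Every optimal selection uses 5 projects.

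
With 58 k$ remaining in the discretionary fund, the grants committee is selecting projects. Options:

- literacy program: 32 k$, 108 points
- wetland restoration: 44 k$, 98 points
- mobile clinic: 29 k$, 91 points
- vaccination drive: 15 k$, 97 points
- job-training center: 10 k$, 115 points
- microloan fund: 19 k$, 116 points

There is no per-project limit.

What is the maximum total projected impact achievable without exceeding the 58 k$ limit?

5×job-training center uses 50 of the 58 k$ and totals 575.

575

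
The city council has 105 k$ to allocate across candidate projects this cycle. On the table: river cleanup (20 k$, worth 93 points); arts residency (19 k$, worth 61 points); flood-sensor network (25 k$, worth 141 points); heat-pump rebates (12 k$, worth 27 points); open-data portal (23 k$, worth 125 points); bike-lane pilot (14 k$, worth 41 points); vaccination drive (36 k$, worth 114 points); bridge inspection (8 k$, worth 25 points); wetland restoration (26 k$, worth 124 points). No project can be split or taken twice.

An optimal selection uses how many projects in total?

5

Best achievable projected impact is 508.
river cleanup + flood-sensor network + open-data portal + bridge inspection + wetland restoration hits 508 at 102 k$.
Any selection reaching 508 contains exactly 5 projects.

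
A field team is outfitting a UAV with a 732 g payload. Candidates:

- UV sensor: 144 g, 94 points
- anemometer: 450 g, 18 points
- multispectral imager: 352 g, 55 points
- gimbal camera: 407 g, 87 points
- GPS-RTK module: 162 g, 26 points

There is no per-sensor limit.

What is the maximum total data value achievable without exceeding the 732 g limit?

Density check — UV sensor 0.65, gimbal camera 0.21, GPS-RTK module 0.16 are the best per g.
The ratio ordering already packs tightly: 5×UV sensor, 720 g, 470.

470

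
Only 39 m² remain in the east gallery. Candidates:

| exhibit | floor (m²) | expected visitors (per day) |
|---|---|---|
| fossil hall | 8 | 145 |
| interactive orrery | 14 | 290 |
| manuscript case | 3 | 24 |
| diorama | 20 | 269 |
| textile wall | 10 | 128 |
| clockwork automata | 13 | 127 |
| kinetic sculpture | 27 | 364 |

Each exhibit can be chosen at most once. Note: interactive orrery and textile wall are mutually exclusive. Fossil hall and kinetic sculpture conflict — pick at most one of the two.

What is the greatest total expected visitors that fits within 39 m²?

586

Taking fossil hall + interactive orrery + manuscript case + clockwork automata: 38 m² used, 586 in expected visitors.
An exhaustive check of the 128 subsets confirms 586.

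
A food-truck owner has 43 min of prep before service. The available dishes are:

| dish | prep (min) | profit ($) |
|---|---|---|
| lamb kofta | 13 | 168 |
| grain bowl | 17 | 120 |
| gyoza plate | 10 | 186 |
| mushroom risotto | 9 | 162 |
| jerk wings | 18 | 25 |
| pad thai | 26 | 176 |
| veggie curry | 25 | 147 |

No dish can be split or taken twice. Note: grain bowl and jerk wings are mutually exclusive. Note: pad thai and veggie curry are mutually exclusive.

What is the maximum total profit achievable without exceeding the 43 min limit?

516

Ranking by ratio (profit/min): gyoza plate 18.60, mushroom risotto 18.00, lamb kofta 12.92.
Lamb kofta + gyoza plate + mushroom risotto uses 32 of the 43 min and totals 516.
Runner-up lamb kofta + grain bowl + gyoza plate tops out at 474.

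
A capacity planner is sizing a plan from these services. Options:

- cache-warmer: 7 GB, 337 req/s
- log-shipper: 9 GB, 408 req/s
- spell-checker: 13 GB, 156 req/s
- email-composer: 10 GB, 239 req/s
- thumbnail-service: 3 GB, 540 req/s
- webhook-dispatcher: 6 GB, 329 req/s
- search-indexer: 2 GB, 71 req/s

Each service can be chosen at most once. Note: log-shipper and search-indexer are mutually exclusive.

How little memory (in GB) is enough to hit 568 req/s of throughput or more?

5

Minimise GB subject to total throughput ≥ 568.
thumbnail-service + search-indexer reaches 611 using 5 GB.
Below 5 GB the best achievable stays under 568.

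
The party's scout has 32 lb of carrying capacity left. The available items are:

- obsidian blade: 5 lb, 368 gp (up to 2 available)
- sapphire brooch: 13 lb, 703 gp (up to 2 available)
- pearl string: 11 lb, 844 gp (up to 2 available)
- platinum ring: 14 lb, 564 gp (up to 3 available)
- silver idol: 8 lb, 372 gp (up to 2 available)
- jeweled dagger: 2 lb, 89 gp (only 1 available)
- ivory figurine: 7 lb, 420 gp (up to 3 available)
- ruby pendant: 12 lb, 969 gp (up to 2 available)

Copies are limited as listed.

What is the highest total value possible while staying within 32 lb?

2424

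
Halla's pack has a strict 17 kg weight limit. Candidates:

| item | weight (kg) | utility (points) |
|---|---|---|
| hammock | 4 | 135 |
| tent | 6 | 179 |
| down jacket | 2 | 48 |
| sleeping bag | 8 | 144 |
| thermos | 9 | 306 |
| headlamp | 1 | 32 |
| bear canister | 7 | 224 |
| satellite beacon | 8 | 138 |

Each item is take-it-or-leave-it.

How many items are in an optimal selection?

Best achievable utility is 562.
For example thermos + headlamp + bear canister achieves it, using 17 kg.
Any selection reaching 562 contains exactly 3 items.

3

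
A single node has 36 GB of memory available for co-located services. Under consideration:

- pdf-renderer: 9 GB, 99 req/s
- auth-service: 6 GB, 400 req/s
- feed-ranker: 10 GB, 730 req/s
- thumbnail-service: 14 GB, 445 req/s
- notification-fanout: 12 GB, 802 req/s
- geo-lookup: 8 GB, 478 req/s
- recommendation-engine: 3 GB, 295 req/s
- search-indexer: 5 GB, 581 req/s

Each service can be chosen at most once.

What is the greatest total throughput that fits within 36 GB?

By throughput per GB: search-indexer 116.20, recommendation-engine 98.33, feed-ranker 73.00, notification-fanout 66.83 lead.
Best packing: auth-service + feed-ranker + notification-fanout + recommendation-engine + search-indexer — 36 GB, 2808 total.
Next best is feed-ranker + notification-fanout + geo-lookup + search-indexer at 2591 (35 GB) — short by 217.

2808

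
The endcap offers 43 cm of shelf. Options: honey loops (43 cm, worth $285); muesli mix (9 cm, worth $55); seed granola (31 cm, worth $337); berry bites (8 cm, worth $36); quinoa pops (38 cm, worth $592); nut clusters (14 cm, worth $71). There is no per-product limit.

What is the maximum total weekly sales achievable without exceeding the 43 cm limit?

Quinoa pops uses 38 of the 43 cm and totals 592.
The spare 5 cm is too small for any remaining product, and no exchange beats 592.

592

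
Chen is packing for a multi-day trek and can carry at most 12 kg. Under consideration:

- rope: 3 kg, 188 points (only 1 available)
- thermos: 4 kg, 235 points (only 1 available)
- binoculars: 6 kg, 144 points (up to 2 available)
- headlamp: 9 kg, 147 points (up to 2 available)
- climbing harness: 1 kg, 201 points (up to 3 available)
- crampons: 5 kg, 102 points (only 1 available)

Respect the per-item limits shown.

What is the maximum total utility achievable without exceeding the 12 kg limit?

1026

Taking rope + thermos + 3×climbing harness: 10 kg used, 1026 in utility.
No other feasible combination exceeds 1026.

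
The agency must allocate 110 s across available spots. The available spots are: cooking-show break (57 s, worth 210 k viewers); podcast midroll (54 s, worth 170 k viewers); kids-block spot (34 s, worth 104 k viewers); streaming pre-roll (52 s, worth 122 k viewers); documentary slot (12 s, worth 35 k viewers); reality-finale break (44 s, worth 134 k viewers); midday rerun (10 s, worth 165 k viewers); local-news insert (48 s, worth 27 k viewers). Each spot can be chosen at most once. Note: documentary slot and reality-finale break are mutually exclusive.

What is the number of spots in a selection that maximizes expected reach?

3

Optimal total is 479.
cooking-show break + kids-block spot + midday rerun hits 479 at 101 s.
Any selection reaching 479 contains exactly 3 spots.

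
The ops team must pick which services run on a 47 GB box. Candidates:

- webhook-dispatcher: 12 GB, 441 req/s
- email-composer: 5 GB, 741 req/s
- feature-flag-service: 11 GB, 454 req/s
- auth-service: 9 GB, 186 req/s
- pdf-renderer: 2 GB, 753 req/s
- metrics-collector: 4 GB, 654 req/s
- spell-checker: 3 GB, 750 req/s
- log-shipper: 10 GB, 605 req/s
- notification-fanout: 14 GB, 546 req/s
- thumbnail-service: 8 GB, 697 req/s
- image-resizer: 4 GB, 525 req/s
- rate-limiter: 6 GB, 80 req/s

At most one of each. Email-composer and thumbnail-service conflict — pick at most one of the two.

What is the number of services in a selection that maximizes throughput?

7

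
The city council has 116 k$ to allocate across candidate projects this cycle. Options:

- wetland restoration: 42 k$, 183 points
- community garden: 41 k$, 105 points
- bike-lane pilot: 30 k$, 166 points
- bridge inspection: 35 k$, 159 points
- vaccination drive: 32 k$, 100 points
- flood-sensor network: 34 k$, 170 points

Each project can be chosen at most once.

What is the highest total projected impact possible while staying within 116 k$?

519

Ranking by ratio (projected impact/k$): bike-lane pilot 5.53, flood-sensor network 5.00, bridge inspection 4.54.
The ratio heuristic lands on bike-lane pilot + bridge inspection + flood-sensor network (495) but leaves 17 k$ idle.
Dropping bridge inspection frees 35 k$; slotting in wetland restoration (42 k$) lifts the total to 519 at 106 k$.
That's the maximum — no swap from here does better than 519.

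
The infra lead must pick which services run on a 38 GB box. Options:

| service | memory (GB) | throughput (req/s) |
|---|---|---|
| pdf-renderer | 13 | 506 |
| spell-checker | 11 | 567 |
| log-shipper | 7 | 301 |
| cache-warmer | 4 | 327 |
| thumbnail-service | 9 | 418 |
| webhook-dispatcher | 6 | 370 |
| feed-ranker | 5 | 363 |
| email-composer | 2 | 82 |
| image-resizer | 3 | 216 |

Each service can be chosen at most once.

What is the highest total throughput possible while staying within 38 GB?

The ratio ordering already packs tightly: spell-checker + cache-warmer + thumbnail-service + webhook-dispatcher + feed-ranker + image-resizer, 38 GB, 2261.
An exhaustive check of the 512 subsets confirms 2261.

2261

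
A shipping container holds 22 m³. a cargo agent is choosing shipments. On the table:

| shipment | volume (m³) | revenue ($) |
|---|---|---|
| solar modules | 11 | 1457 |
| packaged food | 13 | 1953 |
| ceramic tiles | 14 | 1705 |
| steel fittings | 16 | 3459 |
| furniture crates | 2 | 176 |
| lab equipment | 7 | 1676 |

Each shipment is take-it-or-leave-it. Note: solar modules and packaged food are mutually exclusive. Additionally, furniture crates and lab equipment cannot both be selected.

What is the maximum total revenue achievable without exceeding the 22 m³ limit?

3635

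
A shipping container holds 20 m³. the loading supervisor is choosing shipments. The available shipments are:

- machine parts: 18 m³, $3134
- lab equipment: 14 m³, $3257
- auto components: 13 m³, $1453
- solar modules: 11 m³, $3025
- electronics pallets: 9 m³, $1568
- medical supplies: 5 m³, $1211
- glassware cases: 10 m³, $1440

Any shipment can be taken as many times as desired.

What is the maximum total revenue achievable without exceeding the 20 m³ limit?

4844

Greedy by ratio would take solar modules + medical supplies: 16 m³ used, total 4236.
Replace solar modules with 3×medical supplies: the trade gains 608 net, giving 4844 at 20 m³.
No other feasible combination exceeds 4844.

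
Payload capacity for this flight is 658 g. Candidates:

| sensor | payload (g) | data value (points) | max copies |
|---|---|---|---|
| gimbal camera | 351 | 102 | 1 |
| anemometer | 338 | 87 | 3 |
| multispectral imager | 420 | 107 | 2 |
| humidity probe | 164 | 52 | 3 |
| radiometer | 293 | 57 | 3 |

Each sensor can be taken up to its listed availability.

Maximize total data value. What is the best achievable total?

Ranking by ratio (data value/g): humidity probe 0.32, gimbal camera 0.29, anemometer 0.26.
A density-first pass picks 3×humidity probe — 156 at 492 g.
The 164 g tied up in humidity probe is better spent on radiometer — total rises to 161 (621 g).
No other feasible combination exceeds 161.

161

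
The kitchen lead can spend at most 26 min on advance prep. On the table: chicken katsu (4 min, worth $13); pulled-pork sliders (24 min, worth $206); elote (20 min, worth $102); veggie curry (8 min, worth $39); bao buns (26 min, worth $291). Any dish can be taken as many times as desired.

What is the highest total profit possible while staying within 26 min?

291

The ratio ordering already packs tightly: bao buns, 26 min, 291.
Nothing else within 26 min beats 291.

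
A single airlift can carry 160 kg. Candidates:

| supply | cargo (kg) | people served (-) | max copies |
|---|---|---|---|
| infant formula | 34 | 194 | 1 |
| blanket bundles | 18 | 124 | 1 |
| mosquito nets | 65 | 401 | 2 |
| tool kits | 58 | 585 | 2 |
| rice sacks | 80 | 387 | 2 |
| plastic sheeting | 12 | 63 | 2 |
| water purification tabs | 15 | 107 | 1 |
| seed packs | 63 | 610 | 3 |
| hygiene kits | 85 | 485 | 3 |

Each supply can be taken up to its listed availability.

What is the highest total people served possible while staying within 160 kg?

1451

Taking the top-ratio supplies first gives blanket bundles + 2×tool kits + water purification tabs for 1401 (149 kg).
Replace 2×tool kits with 2×seed packs: the trade gains 50 net, giving 1451 at 159 kg.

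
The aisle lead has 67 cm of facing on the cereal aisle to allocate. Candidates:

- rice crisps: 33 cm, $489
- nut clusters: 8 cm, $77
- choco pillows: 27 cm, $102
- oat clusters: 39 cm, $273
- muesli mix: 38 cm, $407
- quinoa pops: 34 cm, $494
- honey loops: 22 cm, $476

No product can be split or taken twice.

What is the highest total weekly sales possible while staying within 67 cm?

1047

Density check — honey loops 21.64, rice crisps 14.82, quinoa pops 14.53 are the best per cm.
The ratio heuristic lands on rice crisps + nut clusters + honey loops (1042) but leaves 4 cm idle.
Dropping rice crisps frees 33 cm; slotting in quinoa pops (34 cm) lifts the total to 1047 at 64 cm.
Every other selection either busts 67 cm or fails to beat 1047.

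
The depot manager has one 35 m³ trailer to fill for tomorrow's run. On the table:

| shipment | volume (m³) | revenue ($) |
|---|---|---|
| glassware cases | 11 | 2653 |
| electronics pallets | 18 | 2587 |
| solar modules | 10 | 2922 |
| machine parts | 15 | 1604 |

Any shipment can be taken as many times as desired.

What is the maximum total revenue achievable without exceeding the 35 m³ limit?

8766

Best packing: 3×solar modules — 30 m³, 8766 total.
Nothing else within 35 m³ beats 8766.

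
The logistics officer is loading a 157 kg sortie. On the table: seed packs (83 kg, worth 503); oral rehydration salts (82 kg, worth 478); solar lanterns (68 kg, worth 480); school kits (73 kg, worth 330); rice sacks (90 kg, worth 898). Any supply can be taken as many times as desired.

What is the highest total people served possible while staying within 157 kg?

By people served per kg: rice sacks 9.98, solar lanterns 7.06, seed packs 6.06 lead.
The ratio heuristic lands on rice sacks (898) but leaves 67 kg idle.
Dropping rice sacks frees 90 kg; slotting in seed packs + solar lanterns (151 kg) lifts the total to 983 at 151 kg.
Nothing else within 157 kg beats 983.

983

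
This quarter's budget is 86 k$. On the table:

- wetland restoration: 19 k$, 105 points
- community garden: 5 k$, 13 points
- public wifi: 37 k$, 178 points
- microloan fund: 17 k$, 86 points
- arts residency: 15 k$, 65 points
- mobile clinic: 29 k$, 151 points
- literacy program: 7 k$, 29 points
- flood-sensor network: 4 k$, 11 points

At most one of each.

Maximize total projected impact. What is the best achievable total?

434

By projected impact per k$: wetland restoration 5.53, mobile clinic 5.21, microloan fund 5.06, public wifi 4.81 lead.
Taking the top-ratio projects first gives wetland restoration + microloan fund + arts residency + mobile clinic + flood-sensor network for 418 (84 k$).
Replace microloan fund and arts residency and flood-sensor network with public wifi: the trade gains 16 net, giving 434 at 85 k$.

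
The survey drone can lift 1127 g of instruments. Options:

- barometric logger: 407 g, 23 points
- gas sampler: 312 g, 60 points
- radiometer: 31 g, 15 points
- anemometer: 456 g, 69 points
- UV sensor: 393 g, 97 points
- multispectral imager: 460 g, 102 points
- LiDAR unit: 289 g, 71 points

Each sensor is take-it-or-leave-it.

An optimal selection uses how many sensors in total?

4

Best achievable data value is 248.
gas sampler + radiometer + multispectral imager + LiDAR unit hits 248 at 1092 g.
Any selection reaching 248 contains exactly 4 sensors.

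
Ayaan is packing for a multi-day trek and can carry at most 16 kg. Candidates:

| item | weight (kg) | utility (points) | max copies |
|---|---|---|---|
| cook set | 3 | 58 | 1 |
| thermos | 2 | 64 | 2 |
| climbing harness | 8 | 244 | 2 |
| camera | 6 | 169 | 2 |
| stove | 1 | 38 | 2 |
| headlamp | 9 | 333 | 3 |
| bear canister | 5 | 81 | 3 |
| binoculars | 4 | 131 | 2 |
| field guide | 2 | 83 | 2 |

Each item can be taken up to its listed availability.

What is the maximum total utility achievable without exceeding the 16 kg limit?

Greedy by ratio would take 2×stove + headlamp + 2×field guide: 15 kg used, total 575.
Replace stove with thermos: the trade gains 26 net, giving 601 at 16 kg.
Nothing else within 16 kg beats 601.

601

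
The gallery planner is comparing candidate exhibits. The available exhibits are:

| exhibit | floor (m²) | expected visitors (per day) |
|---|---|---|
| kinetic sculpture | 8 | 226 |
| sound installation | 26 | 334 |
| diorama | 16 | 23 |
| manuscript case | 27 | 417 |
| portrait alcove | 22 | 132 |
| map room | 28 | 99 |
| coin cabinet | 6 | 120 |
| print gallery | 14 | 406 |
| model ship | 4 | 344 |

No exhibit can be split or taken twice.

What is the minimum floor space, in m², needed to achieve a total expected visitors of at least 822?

24

Need the lightest bundle worth ≥ 822.
Taking coin cabinet + print gallery + model ship gives 870 (≥ 822) for 24 m².
No combination under 24 m² hits 822.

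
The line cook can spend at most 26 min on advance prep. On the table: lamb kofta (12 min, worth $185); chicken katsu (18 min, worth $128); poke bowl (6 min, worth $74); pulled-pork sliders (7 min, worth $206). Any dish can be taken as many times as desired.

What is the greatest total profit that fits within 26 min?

The ratio ordering already packs tightly: 3×pulled-pork sliders, 21 min, 618.
Nothing else within 26 min beats 618.

618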